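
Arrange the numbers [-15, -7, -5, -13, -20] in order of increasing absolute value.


Compute absolute values:
  |-15| = 15
  |-7| = 7
  |-5| = 5
  |-13| = 13
  |-20| = 20
Absolute values in increasing order: 5 < 7 < 13 < 15 < 20
Listing the original numbers in that order gives the answer.
Final answer: [-5, -7, -13, -15, -20]


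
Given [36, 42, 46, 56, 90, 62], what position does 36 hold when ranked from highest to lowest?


Sort descending: [90, 62, 56, 46, 42, 36]
Find 36 in the sorted list.
36 is at position 6.
Final answer: 6


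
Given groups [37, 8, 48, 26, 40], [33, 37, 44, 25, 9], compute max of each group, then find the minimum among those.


Find max of each group:
  Group 1: [37, 8, 48, 26, 40] -> max = 48
  Group 2: [33, 37, 44, 25, 9] -> max = 44
Maxes: [48, 44]
Minimum of maxes = 44
Final answer: 44


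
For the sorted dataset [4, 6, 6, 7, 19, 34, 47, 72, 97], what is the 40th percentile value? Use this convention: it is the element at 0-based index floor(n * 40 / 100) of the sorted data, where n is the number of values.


The dataset has n = 9 elements.
Index = floor(9 * 40 / 100) = floor(360 / 100) = floor(3.6) = 3
Counting from index 0 in the sorted data, the element at index 3 is 7.
Final answer: 7


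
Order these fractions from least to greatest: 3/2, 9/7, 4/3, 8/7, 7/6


Convert to decimal for comparison:
  3/2 = 1.5
  9/7 = 1.2857
  4/3 = 1.3333
  8/7 = 1.1429
  7/6 = 1.1667
Decimals in increasing order: 1.1429 < 1.1667 < 1.2857 < 1.3333 < 1.5
Writing each back as its fraction gives the sorted order.
Final answer: 8/7, 7/6, 9/7, 4/3, 3/2


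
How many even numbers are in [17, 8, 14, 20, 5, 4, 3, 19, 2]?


Check each element:
  17 is odd
  8 is even
  14 is even
  20 is even
  5 is odd
  4 is even
  3 is odd
  19 is odd
  2 is even
Evens: [8, 14, 20, 4, 2]
Count of evens = 5
Final answer: 5


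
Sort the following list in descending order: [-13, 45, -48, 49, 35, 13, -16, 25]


Original list: [-13, 45, -48, 49, 35, 13, -16, 25]
Repeatedly take the largest remaining element:
  Remaining [-13, 45, -48, 49, 35, 13, -16, 25] -> largest is 49
  Remaining [-13, 45, -48, 35, 13, -16, 25] -> largest is 45
  Remaining [-13, -48, 35, 13, -16, 25] -> largest is 35
  Remaining [-13, -48, 13, -16, 25] -> largest is 25
  Remaining [-13, -48, 13, -16] -> largest is 13
  Remaining [-13, -48, -16] -> largest is -13
  Remaining [-48, -16] -> largest is -16
  Remaining [-48] -> largest is -48
Collecting the picks in order gives the descending list.
Final answer: [49, 45, 35, 25, 13, -13, -16, -48]


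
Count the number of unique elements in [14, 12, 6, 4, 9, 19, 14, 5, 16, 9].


List all unique values:
Distinct values: [4, 5, 6, 9, 12, 14, 16, 19]
Count = 8
Final answer: 8


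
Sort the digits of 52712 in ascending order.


The number 52712 has digits: 5, 2, 7, 1, 2
Sorted: 1, 2, 2, 5, 7
Joining the sorted digits gives the result.
Final answer: 12257


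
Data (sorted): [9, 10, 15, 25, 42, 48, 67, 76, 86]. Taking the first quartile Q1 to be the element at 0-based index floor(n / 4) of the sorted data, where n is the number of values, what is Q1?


The list has n = 9 elements.
Q1 index = floor(9 / 4) = floor(2.25) = 2
Counting from index 0 in the sorted data, the element at index 2 is 15.
Final answer: 15


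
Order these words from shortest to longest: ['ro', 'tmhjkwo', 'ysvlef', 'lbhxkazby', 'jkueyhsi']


Compute lengths:
  'ro' has length 2
  'tmhjkwo' has length 7
  'ysvlef' has length 6
  'lbhxkazby' has length 9
  'jkueyhsi' has length 8
Lengths in increasing order: 2 < 6 < 7 < 8 < 9
Listing the words in that order gives the answer.
Final answer: ['ro', 'ysvlef', 'tmhjkwo', 'jkueyhsi', 'lbhxkazby']


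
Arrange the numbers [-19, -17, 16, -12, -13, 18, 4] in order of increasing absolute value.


Compute absolute values:
  |-19| = 19
  |-17| = 17
  |16| = 16
  |-12| = 12
  |-13| = 13
  |18| = 18
  |4| = 4
Absolute values in increasing order: 4 < 12 < 13 < 16 < 17 < 18 < 19
Listing the original numbers in that order gives the answer.
Final answer: [4, -12, -13, 16, -17, 18, -19]


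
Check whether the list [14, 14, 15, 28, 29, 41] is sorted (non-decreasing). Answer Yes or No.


Check consecutive pairs:
  14 <= 14? True
  14 <= 15? True
  15 <= 28? True
  28 <= 29? True
  29 <= 41? True
Every consecutive pair is in order, so the list is non-decreasing.
Final answer: Yes


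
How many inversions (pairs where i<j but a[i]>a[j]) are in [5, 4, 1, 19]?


For each element, count the later elements that are smaller than it:
  5 (index 0): smaller elements after it = [4, 1] -> 2
  4 (index 1): smaller elements after it = [1] -> 1
  1 (index 2): smaller elements after it = [] -> 0
Total inversions = 2 + 1 + 0 = 3
Final answer: 3


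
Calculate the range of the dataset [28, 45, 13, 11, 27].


Maximum value: 45
Minimum value: 11
Range = 45 - 11 = 34
Final answer: 34


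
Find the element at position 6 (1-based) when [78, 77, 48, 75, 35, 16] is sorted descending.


Sort descending: [78, 77, 75, 48, 35, 16]
The 6th element (1-indexed) is at index 5.
Value = 16
Final answer: 16


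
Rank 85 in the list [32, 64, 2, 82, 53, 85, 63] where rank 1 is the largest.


Sort descending: [85, 82, 64, 63, 53, 32, 2]
Find 85 in the sorted list.
85 is at position 1.
Final answer: 1


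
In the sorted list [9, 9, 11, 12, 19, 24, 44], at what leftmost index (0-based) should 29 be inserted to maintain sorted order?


List is sorted: [9, 9, 11, 12, 19, 24, 44]
We need the leftmost position where 29 can be inserted, i.e. the first index whose element is >= 29 (or the end of the list if none is).
Binary search with low=0, high=7 (0-based indices):
  low=0, high=7, mid=3: a[3]=12 < 29, so low = 4
  low=4, high=7, mid=5: a[5]=24 < 29, so low = 6
  low=6, high=7, mid=6: a[6]=44 >= 29, so high = 6
Now low = high = 6, so the insertion index is 6.
Final answer: 6


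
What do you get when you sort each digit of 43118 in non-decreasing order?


The number 43118 has digits: 4, 3, 1, 1, 8
Sorted: 1, 1, 3, 4, 8
Joining the sorted digits gives the result.
Final answer: 11348


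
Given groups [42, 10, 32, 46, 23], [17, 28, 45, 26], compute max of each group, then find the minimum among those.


Find max of each group:
  Group 1: [42, 10, 32, 46, 23] -> max = 46
  Group 2: [17, 28, 45, 26] -> max = 45
Maxes: [46, 45]
Minimum of maxes = 45
Final answer: 45


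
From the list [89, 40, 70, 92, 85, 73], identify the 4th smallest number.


Sort ascending: [40, 70, 73, 85, 89, 92]
The 4th element (1-indexed) is at index 3.
Value = 85
Final answer: 85


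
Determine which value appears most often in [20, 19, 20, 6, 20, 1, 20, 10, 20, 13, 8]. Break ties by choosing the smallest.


Count the frequency of each value:
  1 appears 1 time(s)
  6 appears 1 time(s)
  8 appears 1 time(s)
  10 appears 1 time(s)
  13 appears 1 time(s)
  19 appears 1 time(s)
  20 appears 5 time(s)
Maximum frequency is 5.
Only 20 reaches that frequency, so it is the mode.
Final answer: 20


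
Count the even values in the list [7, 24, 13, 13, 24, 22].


Check each element:
  7 is odd
  24 is even
  13 is odd
  13 is odd
  24 is even
  22 is even
Evens: [24, 24, 22]
Count of evens = 3
Final answer: 3


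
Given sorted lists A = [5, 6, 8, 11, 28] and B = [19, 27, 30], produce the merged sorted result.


List A: [5, 6, 8, 11, 28]
List B: [19, 27, 30]
Repeatedly compare the front elements and take the smaller:
  5 vs 19 -> take 5
  6 vs 19 -> take 6
  8 vs 19 -> take 8
  11 vs 19 -> take 11
  28 vs 19 -> take 19
  28 vs 27 -> take 27
  28 vs 30 -> take 28
  A is exhausted; append the rest of B: [30]
Final answer: [5, 6, 8, 11, 19, 27, 28, 30]


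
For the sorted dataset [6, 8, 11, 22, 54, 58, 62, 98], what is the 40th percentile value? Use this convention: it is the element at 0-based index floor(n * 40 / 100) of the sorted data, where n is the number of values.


The dataset has n = 8 elements.
Index = floor(8 * 40 / 100) = floor(320 / 100) = floor(3.2) = 3
Counting from index 0 in the sorted data, the element at index 3 is 22.
Final answer: 22


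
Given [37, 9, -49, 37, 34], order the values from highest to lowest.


Original list: [37, 9, -49, 37, 34]
Repeatedly take the largest remaining element:
  Remaining [37, 9, -49, 37, 34] -> largest is 37
  Remaining [9, -49, 37, 34] -> largest is 37
  Remaining [9, -49, 34] -> largest is 34
  Remaining [9, -49] -> largest is 9
  Remaining [-49] -> largest is -49
Collecting the picks in order gives the descending list.
Final answer: [37, 37, 34, 9, -49]


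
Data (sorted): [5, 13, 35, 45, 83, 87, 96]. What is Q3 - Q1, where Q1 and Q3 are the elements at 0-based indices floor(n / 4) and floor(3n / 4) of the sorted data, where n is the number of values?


The data has n = 7 elements.
Q1 index = floor(7 / 4) = floor(1.75) = 1; Q3 index = floor(3 * 7 / 4) = floor(5.25) = 5
Q1 = element at index 1 = 13
Q3 = element at index 5 = 87
IQR = 87 - 13 = 74
Final answer: 74


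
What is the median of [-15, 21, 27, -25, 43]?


First, sort the list: [-25, -15, 21, 27, 43]
The list has 5 elements (odd count).
The middle index is 2 (0-based), and the element there is 21.
Final answer: 21


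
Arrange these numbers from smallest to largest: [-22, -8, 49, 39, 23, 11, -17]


Original list: [-22, -8, 49, 39, 23, 11, -17]
Repeatedly take the smallest remaining element:
  Remaining [-22, -8, 49, 39, 23, 11, -17] -> smallest is -22
  Remaining [-8, 49, 39, 23, 11, -17] -> smallest is -17
  Remaining [-8, 49, 39, 23, 11] -> smallest is -8
  Remaining [49, 39, 23, 11] -> smallest is 11
  Remaining [49, 39, 23] -> smallest is 23
  Remaining [49, 39] -> smallest is 39
  Remaining [49] -> smallest is 49
Collecting the picks in order gives the sorted list.
Final answer: [-22, -17, -8, 11, 23, 39, 49]


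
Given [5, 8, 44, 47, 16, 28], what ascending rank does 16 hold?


Sort ascending: [5, 8, 16, 28, 44, 47]
Find 16 in the sorted list.
16 is at position 3 (1-indexed).
Final answer: 3


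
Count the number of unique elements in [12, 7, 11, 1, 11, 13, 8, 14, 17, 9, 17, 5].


List all unique values:
Distinct values: [1, 5, 7, 8, 9, 11, 12, 13, 14, 17]
Count = 10
Final answer: 10


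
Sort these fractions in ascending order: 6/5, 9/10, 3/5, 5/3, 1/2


Convert to decimal for comparison:
  6/5 = 1.2
  9/10 = 0.9
  3/5 = 0.6
  5/3 = 1.6667
  1/2 = 0.5
Decimals in increasing order: 0.5 < 0.6 < 0.9 < 1.2 < 1.6667
Writing each back as its fraction gives the sorted order.
Final answer: 1/2, 3/5, 9/10, 6/5, 5/3


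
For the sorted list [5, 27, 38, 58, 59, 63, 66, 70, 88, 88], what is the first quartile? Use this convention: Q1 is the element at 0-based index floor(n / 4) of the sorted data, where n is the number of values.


The list has n = 10 elements.
Q1 index = floor(10 / 4) = floor(2.5) = 2
Counting from index 0 in the sorted data, the element at index 2 is 38.
Final answer: 38


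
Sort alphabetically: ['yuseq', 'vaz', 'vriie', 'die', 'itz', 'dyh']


Compare strings character by character (the first differing letter decides):
  'die' < 'dyh' since 'i' < 'y' at position 2
  'dyh' < 'itz' since 'd' < 'i' at position 1
  'itz' < 'vaz' since 'i' < 'v' at position 1
  'vaz' < 'vriie' since 'a' < 'r' at position 2
  'vriie' < 'yuseq' since 'v' < 'y' at position 1
Chaining these comparisons gives the alphabetical order.
Final answer: ['die', 'dyh', 'itz', 'vaz', 'vriie', 'yuseq']


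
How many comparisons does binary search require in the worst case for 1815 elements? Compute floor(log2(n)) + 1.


Binary search halves the search space each step.
Maximum comparisons = floor(log2(1815)) + 1
log2(1815) = 10.8258
floor(log2(1815)) = 10, so 10 + 1 = 11
Final answer: 11


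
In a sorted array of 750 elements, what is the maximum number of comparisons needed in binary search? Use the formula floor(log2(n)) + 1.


Binary search halves the search space each step.
Maximum comparisons = floor(log2(750)) + 1
log2(750) = 9.5507
floor(log2(750)) = 9, so 9 + 1 = 10
Final answer: 10


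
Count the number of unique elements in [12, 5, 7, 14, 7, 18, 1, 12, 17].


List all unique values:
Distinct values: [1, 5, 7, 12, 14, 17, 18]
Count = 7
Final answer: 7


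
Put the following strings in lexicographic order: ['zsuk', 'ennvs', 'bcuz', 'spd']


Compare strings character by character (the first differing letter decides):
  'bcuz' < 'ennvs' since 'b' < 'e' at position 1
  'ennvs' < 'spd' since 'e' < 's' at position 1
  'spd' < 'zsuk' since 's' < 'z' at position 1
Chaining these comparisons gives the alphabetical order.
Final answer: ['bcuz', 'ennvs', 'spd', 'zsuk']


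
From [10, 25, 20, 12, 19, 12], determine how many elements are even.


Check each element:
  10 is even
  25 is odd
  20 is even
  12 is even
  19 is odd
  12 is even
Evens: [10, 20, 12, 12]
Count of evens = 4
Final answer: 4


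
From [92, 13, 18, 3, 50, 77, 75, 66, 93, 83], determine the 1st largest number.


Sort descending: [93, 92, 83, 77, 75, 66, 50, 18, 13, 3]
The 1st element (1-indexed) is at index 0.
Value = 93
Final answer: 93


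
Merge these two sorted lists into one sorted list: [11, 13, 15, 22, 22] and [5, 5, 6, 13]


List A: [11, 13, 15, 22, 22]
List B: [5, 5, 6, 13]
Repeatedly compare the front elements and take the smaller:
  11 vs 5 -> take 5
  11 vs 5 -> take 5
  11 vs 6 -> take 6
  11 vs 13 -> take 11
  13 vs 13 -> take 13
  15 vs 13 -> take 13
  B is exhausted; append the rest of A: [15, 22, 22]
Final answer: [5, 5, 6, 11, 13, 13, 15, 22, 22]


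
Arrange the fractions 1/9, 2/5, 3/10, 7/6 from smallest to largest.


Convert to decimal for comparison:
  1/9 = 0.1111
  2/5 = 0.4
  3/10 = 0.3
  7/6 = 1.1667
Decimals in increasing order: 0.1111 < 0.3 < 0.4 < 1.1667
Writing each back as its fraction gives the sorted order.
Final answer: 1/9, 3/10, 2/5, 7/6


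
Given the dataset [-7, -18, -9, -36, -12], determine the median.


First, sort the list: [-36, -18, -12, -9, -7]
The list has 5 elements (odd count).
The middle index is 2 (0-based), and the element there is -12.
Final answer: -12


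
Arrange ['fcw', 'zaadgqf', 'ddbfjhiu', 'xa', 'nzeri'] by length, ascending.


Compute lengths:
  'fcw' has length 3
  'zaadgqf' has length 7
  'ddbfjhiu' has length 8
  'xa' has length 2
  'nzeri' has length 5
Lengths in increasing order: 2 < 3 < 5 < 7 < 8
Listing the words in that order gives the answer.
Final answer: ['xa', 'fcw', 'nzeri', 'zaadgqf', 'ddbfjhiu']


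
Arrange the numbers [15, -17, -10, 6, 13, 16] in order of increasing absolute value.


Compute absolute values:
  |15| = 15
  |-17| = 17
  |-10| = 10
  |6| = 6
  |13| = 13
  |16| = 16
Absolute values in increasing order: 6 < 10 < 13 < 15 < 16 < 17
Listing the original numbers in that order gives the answer.
Final answer: [6, -10, 13, 15, 16, -17]


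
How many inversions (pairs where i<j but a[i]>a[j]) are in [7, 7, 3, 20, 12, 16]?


For each element, count the later elements that are smaller than it:
  7 (index 0): smaller elements after it = [3] -> 1
  7 (index 1): smaller elements after it = [3] -> 1
  3 (index 2): smaller elements after it = [] -> 0
  20 (index 3): smaller elements after it = [12, 16] -> 2
  12 (index 4): smaller elements after it = [] -> 0
Total inversions = 1 + 1 + 0 + 2 + 0 = 4
Final answer: 4


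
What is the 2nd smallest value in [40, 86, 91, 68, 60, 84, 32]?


Sort ascending: [32, 40, 60, 68, 84, 86, 91]
The 2nd element (1-indexed) is at index 1.
Value = 40
Final answer: 40


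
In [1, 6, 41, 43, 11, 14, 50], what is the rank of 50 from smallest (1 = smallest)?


Sort ascending: [1, 6, 11, 14, 41, 43, 50]
Find 50 in the sorted list.
50 is at position 7 (1-indexed).
Final answer: 7


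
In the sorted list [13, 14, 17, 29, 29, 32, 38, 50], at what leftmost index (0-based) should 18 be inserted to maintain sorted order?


List is sorted: [13, 14, 17, 29, 29, 32, 38, 50]
We need the leftmost position where 18 can be inserted, i.e. the first index whose element is >= 18 (or the end of the list if none is).
Binary search with low=0, high=8 (0-based indices):
  low=0, high=8, mid=4: a[4]=29 >= 18, so high = 4
  low=0, high=4, mid=2: a[2]=17 < 18, so low = 3
  low=3, high=4, mid=3: a[3]=29 >= 18, so high = 3
Now low = high = 3, so the insertion index is 3.
Final answer: 3


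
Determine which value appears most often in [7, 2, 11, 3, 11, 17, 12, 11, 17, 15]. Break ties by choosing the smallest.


Count the frequency of each value:
  2 appears 1 time(s)
  3 appears 1 time(s)
  7 appears 1 time(s)
  11 appears 3 time(s)
  12 appears 1 time(s)
  15 appears 1 time(s)
  17 appears 2 time(s)
Maximum frequency is 3.
Only 11 reaches that frequency, so it is the mode.
Final answer: 11


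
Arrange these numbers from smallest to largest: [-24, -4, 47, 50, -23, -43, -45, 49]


Original list: [-24, -4, 47, 50, -23, -43, -45, 49]
Repeatedly take the smallest remaining element:
  Remaining [-24, -4, 47, 50, -23, -43, -45, 49] -> smallest is -45
  Remaining [-24, -4, 47, 50, -23, -43, 49] -> smallest is -43
  Remaining [-24, -4, 47, 50, -23, 49] -> smallest is -24
  Remaining [-4, 47, 50, -23, 49] -> smallest is -23
  Remaining [-4, 47, 50, 49] -> smallest is -4
  Remaining [47, 50, 49] -> smallest is 47
  Remaining [50, 49] -> smallest is 49
  Remaining [50] -> smallest is 50
Collecting the picks in order gives the sorted list.
Final answer: [-45, -43, -24, -23, -4, 47, 49, 50]


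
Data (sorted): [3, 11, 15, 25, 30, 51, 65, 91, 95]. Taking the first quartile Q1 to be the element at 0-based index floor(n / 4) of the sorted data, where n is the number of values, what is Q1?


The list has n = 9 elements.
Q1 index = floor(9 / 4) = floor(2.25) = 2
Counting from index 0 in the sorted data, the element at index 2 is 15.
Final answer: 15


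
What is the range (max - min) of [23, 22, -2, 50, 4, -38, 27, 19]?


Maximum value: 50
Minimum value: -38
Range = 50 - (-38) = 88
Final answer: 88


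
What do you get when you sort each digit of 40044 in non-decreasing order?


The number 40044 has digits: 4, 0, 0, 4, 4
Sorted: 0, 0, 4, 4, 4
Joining the sorted digits gives the result.
Final answer: 00444


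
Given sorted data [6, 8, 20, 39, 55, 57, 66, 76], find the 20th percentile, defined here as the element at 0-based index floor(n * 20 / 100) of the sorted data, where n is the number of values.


The dataset has n = 8 elements.
Index = floor(8 * 20 / 100) = floor(160 / 100) = floor(1.6) = 1
Counting from index 0 in the sorted data, the element at index 1 is 8.
Final answer: 8


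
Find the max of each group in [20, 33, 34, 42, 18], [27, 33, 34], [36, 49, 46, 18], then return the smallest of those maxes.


Find max of each group:
  Group 1: [20, 33, 34, 42, 18] -> max = 42
  Group 2: [27, 33, 34] -> max = 34
  Group 3: [36, 49, 46, 18] -> max = 49
Maxes: [42, 34, 49]
Minimum of maxes = 34
Final answer: 34


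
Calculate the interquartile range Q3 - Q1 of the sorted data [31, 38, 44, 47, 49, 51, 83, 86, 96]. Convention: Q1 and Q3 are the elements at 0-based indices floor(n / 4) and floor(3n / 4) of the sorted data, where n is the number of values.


The data has n = 9 elements.
Q1 index = floor(9 / 4) = floor(2.25) = 2; Q3 index = floor(3 * 9 / 4) = floor(6.75) = 6
Q1 = element at index 2 = 44
Q3 = element at index 6 = 83
IQR = 83 - 44 = 39
Final answer: 39


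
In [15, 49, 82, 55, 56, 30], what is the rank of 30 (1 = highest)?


Sort descending: [82, 56, 55, 49, 30, 15]
Find 30 in the sorted list.
30 is at position 5.
Final answer: 5


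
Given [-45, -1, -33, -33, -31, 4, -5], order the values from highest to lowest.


Original list: [-45, -1, -33, -33, -31, 4, -5]
Repeatedly take the largest remaining element:
  Remaining [-45, -1, -33, -33, -31, 4, -5] -> largest is 4
  Remaining [-45, -1, -33, -33, -31, -5] -> largest is -1
  Remaining [-45, -33, -33, -31, -5] -> largest is -5
  Remaining [-45, -33, -33, -31] -> largest is -31
  Remaining [-45, -33, -33] -> largest is -33
  Remaining [-45, -33] -> largest is -33
  Remaining [-45] -> largest is -45
Collecting the picks in order gives the descending list.
Final answer: [4, -1, -5, -31, -33, -33, -45]


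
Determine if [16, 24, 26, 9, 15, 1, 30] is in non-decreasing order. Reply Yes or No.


Check consecutive pairs:
  16 <= 24? True
  24 <= 26? True
  26 <= 9? False
  9 <= 15? True
  15 <= 1? False
  1 <= 30? True
2 consecutive pair(s) are out of order, so the list is not sorted.
Final answer: No


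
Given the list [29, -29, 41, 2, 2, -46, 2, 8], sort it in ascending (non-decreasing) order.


Original list: [29, -29, 41, 2, 2, -46, 2, 8]
Repeatedly take the smallest remaining element:
  Remaining [29, -29, 41, 2, 2, -46, 2, 8] -> smallest is -46
  Remaining [29, -29, 41, 2, 2, 2, 8] -> smallest is -29
  Remaining [29, 41, 2, 2, 2, 8] -> smallest is 2
  Remaining [29, 41, 2, 2, 8] -> smallest is 2
  Remaining [29, 41, 2, 8] -> smallest is 2
  Remaining [29, 41, 8] -> smallest is 8
  Remaining [29, 41] -> smallest is 29
  Remaining [41] -> smallest is 41
Collecting the picks in order gives the sorted list.
Final answer: [-46, -29, 2, 2, 2, 8, 29, 41]


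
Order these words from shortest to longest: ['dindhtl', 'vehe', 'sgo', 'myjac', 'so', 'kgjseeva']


Compute lengths:
  'dindhtl' has length 7
  'vehe' has length 4
  'sgo' has length 3
  'myjac' has length 5
  'so' has length 2
  'kgjseeva' has length 8
Lengths in increasing order: 2 < 3 < 4 < 5 < 7 < 8
Listing the words in that order gives the answer.
Final answer: ['so', 'sgo', 'vehe', 'myjac', 'dindhtl', 'kgjseeva']


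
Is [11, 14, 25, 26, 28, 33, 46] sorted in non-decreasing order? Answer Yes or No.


Check consecutive pairs:
  11 <= 14? True
  14 <= 25? True
  25 <= 26? True
  26 <= 28? True
  28 <= 33? True
  33 <= 46? True
Every consecutive pair is in order, so the list is non-decreasing.
Final answer: Yes


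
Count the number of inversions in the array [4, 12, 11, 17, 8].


For each element, count the later elements that are smaller than it:
  4 (index 0): smaller elements after it = [] -> 0
  12 (index 1): smaller elements after it = [11, 8] -> 2
  11 (index 2): smaller elements after it = [8] -> 1
  17 (index 3): smaller elements after it = [8] -> 1
Total inversions = 0 + 2 + 1 + 1 = 4
Final answer: 4


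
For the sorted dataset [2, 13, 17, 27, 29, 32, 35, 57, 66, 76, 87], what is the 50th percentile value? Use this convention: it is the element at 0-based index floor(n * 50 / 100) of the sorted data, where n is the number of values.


The dataset has n = 11 elements.
Index = floor(11 * 50 / 100) = floor(550 / 100) = floor(5.5) = 5
Counting from index 0 in the sorted data, the element at index 5 is 32.
Final answer: 32


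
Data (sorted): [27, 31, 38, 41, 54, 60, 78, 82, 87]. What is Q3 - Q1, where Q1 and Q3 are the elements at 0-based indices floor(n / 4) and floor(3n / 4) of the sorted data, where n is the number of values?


The data has n = 9 elements.
Q1 index = floor(9 / 4) = floor(2.25) = 2; Q3 index = floor(3 * 9 / 4) = floor(6.75) = 6
Q1 = element at index 2 = 38
Q3 = element at index 6 = 78
IQR = 78 - 38 = 40
Final answer: 40


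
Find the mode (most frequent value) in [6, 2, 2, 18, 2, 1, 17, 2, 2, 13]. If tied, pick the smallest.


Count the frequency of each value:
  1 appears 1 time(s)
  2 appears 5 time(s)
  6 appears 1 time(s)
  13 appears 1 time(s)
  17 appears 1 time(s)
  18 appears 1 time(s)
Maximum frequency is 5.
Only 2 reaches that frequency, so it is the mode.
Final answer: 2


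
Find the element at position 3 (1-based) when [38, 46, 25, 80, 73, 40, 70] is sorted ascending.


Sort ascending: [25, 38, 40, 46, 70, 73, 80]
The 3rd element (1-indexed) is at index 2.
Value = 40
Final answer: 40


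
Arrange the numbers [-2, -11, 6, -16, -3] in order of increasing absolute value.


Compute absolute values:
  |-2| = 2
  |-11| = 11
  |6| = 6
  |-16| = 16
  |-3| = 3
Absolute values in increasing order: 2 < 3 < 6 < 11 < 16
Listing the original numbers in that order gives the answer.
Final answer: [-2, -3, 6, -11, -16]


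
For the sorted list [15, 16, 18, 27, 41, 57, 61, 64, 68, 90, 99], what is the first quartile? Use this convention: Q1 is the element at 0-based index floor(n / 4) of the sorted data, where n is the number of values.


The list has n = 11 elements.
Q1 index = floor(11 / 4) = floor(2.75) = 2
Counting from index 0 in the sorted data, the element at index 2 is 18.
Final answer: 18


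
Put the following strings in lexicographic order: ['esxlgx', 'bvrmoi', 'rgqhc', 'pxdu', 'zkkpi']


Compare strings character by character (the first differing letter decides):
  'bvrmoi' < 'esxlgx' since 'b' < 'e' at position 1
  'esxlgx' < 'pxdu' since 'e' < 'p' at position 1
  'pxdu' < 'rgqhc' since 'p' < 'r' at position 1
  'rgqhc' < 'zkkpi' since 'r' < 'z' at position 1
Chaining these comparisons gives the alphabetical order.
Final answer: ['bvrmoi', 'esxlgx', 'pxdu', 'rgqhc', 'zkkpi']


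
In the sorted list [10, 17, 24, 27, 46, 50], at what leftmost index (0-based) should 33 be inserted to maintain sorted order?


List is sorted: [10, 17, 24, 27, 46, 50]
We need the leftmost position where 33 can be inserted, i.e. the first index whose element is >= 33 (or the end of the list if none is).
Binary search with low=0, high=6 (0-based indices):
  low=0, high=6, mid=3: a[3]=27 < 33, so low = 4
  low=4, high=6, mid=5: a[5]=50 >= 33, so high = 5
  low=4, high=5, mid=4: a[4]=46 >= 33, so high = 4
Now low = high = 4, so the insertion index is 4.
Final answer: 4


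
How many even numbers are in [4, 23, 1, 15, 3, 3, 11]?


Check each element:
  4 is even
  23 is odd
  1 is odd
  15 is odd
  3 is odd
  3 is odd
  11 is odd
Evens: [4]
Count of evens = 1
Final answer: 1


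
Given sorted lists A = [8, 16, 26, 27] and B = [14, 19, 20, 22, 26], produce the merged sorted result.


List A: [8, 16, 26, 27]
List B: [14, 19, 20, 22, 26]
Repeatedly compare the front elements and take the smaller:
  8 vs 14 -> take 8
  16 vs 14 -> take 14
  16 vs 19 -> take 16
  26 vs 19 -> take 19
  26 vs 20 -> take 20
  26 vs 22 -> take 22
  26 vs 26 -> take 26
  27 vs 26 -> take 26
  B is exhausted; append the rest of A: [27]
Final answer: [8, 14, 16, 19, 20, 22, 26, 26, 27]


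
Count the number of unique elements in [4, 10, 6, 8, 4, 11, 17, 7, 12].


List all unique values:
Distinct values: [4, 6, 7, 8, 10, 11, 12, 17]
Count = 8
Final answer: 8


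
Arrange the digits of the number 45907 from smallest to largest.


The number 45907 has digits: 4, 5, 9, 0, 7
Sorted: 0, 4, 5, 7, 9
Joining the sorted digits gives the result.
Final answer: 04579


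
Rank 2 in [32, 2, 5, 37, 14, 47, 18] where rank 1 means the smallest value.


Sort ascending: [2, 5, 14, 18, 32, 37, 47]
Find 2 in the sorted list.
2 is at position 1 (1-indexed).
Final answer: 1


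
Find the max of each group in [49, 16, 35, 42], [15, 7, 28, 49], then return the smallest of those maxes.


Find max of each group:
  Group 1: [49, 16, 35, 42] -> max = 49
  Group 2: [15, 7, 28, 49] -> max = 49
Maxes: [49, 49]
Minimum of maxes = 49
Final answer: 49


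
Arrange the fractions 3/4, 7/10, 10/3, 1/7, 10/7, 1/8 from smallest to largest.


Convert to decimal for comparison:
  3/4 = 0.75
  7/10 = 0.7
  10/3 = 3.3333
  1/7 = 0.1429
  10/7 = 1.4286
  1/8 = 0.125
Decimals in increasing order: 0.125 < 0.1429 < 0.7 < 0.75 < 1.4286 < 3.3333
Writing each back as its fraction gives the sorted order.
Final answer: 1/8, 1/7, 7/10, 3/4, 10/7, 10/3


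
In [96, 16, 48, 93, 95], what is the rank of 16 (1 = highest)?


Sort descending: [96, 95, 93, 48, 16]
Find 16 in the sorted list.
16 is at position 5.
Final answer: 5


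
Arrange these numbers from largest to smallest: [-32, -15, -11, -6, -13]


Original list: [-32, -15, -11, -6, -13]
Repeatedly take the largest remaining element:
  Remaining [-32, -15, -11, -6, -13] -> largest is -6
  Remaining [-32, -15, -11, -13] -> largest is -11
  Remaining [-32, -15, -13] -> largest is -13
  Remaining [-32, -15] -> largest is -15
  Remaining [-32] -> largest is -32
Collecting the picks in order gives the descending list.
Final answer: [-6, -11, -13, -15, -32]


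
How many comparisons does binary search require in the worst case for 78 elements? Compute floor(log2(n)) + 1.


Binary search halves the search space each step.
Maximum comparisons = floor(log2(78)) + 1
log2(78) = 6.2854
floor(log2(78)) = 6, so 6 + 1 = 7
Final answer: 7


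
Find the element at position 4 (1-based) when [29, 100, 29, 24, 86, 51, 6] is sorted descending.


Sort descending: [100, 86, 51, 29, 29, 24, 6]
The 4th element (1-indexed) is at index 3.
Value = 29
Final answer: 29


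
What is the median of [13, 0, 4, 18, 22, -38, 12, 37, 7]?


First, sort the list: [-38, 0, 4, 7, 12, 13, 18, 22, 37]
The list has 9 elements (odd count).
The middle index is 4 (0-based), and the element there is 12.
Final answer: 12


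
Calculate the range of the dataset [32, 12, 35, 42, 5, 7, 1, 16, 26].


Maximum value: 42
Minimum value: 1
Range = 42 - 1 = 41
Final answer: 41


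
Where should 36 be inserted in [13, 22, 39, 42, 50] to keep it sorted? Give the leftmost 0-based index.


List is sorted: [13, 22, 39, 42, 50]
We need the leftmost position where 36 can be inserted, i.e. the first index whose element is >= 36 (or the end of the list if none is).
Binary search with low=0, high=5 (0-based indices):
  low=0, high=5, mid=2: a[2]=39 >= 36, so high = 2
  low=0, high=2, mid=1: a[1]=22 < 36, so low = 2
Now low = high = 2, so the insertion index is 2.
Final answer: 2


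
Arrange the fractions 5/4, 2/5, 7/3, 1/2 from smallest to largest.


Convert to decimal for comparison:
  5/4 = 1.25
  2/5 = 0.4
  7/3 = 2.3333
  1/2 = 0.5
Decimals in increasing order: 0.4 < 0.5 < 1.25 < 2.3333
Writing each back as its fraction gives the sorted order.
Final answer: 2/5, 1/2, 5/4, 7/3


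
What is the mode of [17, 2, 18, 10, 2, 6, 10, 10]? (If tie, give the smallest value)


Count the frequency of each value:
  2 appears 2 time(s)
  6 appears 1 time(s)
  10 appears 3 time(s)
  17 appears 1 time(s)
  18 appears 1 time(s)
Maximum frequency is 3.
Only 10 reaches that frequency, so it is the mode.
Final answer: 10


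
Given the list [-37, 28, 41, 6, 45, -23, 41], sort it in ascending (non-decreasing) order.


Original list: [-37, 28, 41, 6, 45, -23, 41]
Repeatedly take the smallest remaining element:
  Remaining [-37, 28, 41, 6, 45, -23, 41] -> smallest is -37
  Remaining [28, 41, 6, 45, -23, 41] -> smallest is -23
  Remaining [28, 41, 6, 45, 41] -> smallest is 6
  Remaining [28, 41, 45, 41] -> smallest is 28
  Remaining [41, 45, 41] -> smallest is 41
  Remaining [45, 41] -> smallest is 41
  Remaining [45] -> smallest is 45
Collecting the picks in order gives the sorted list.
Final answer: [-37, -23, 6, 28, 41, 41, 45]


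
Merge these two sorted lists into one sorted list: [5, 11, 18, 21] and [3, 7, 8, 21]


List A: [5, 11, 18, 21]
List B: [3, 7, 8, 21]
Repeatedly compare the front elements and take the smaller:
  5 vs 3 -> take 3
  5 vs 7 -> take 5
  11 vs 7 -> take 7
  11 vs 8 -> take 8
  11 vs 21 -> take 11
  18 vs 21 -> take 18
  21 vs 21 -> take 21
  A is exhausted; append the rest of B: [21]
Final answer: [3, 5, 7, 8, 11, 18, 21, 21]


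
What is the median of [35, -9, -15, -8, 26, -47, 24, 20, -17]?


First, sort the list: [-47, -17, -15, -9, -8, 20, 24, 26, 35]
The list has 9 elements (odd count).
The middle index is 4 (0-based), and the element there is -8.
Final answer: -8


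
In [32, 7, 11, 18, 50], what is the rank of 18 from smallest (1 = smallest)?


Sort ascending: [7, 11, 18, 32, 50]
Find 18 in the sorted list.
18 is at position 3 (1-indexed).
Final answer: 3


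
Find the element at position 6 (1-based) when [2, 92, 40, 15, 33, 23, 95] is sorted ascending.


Sort ascending: [2, 15, 23, 33, 40, 92, 95]
The 6th element (1-indexed) is at index 5.
Value = 92
Final answer: 92


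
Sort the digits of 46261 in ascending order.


The number 46261 has digits: 4, 6, 2, 6, 1
Sorted: 1, 2, 4, 6, 6
Joining the sorted digits gives the result.
Final answer: 12466


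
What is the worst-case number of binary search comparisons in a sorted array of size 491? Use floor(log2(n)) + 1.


Binary search halves the search space each step.
Maximum comparisons = floor(log2(491)) + 1
log2(491) = 8.9396
floor(log2(491)) = 8, so 8 + 1 = 9
Final answer: 9


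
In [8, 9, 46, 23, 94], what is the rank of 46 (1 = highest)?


Sort descending: [94, 46, 23, 9, 8]
Find 46 in the sorted list.
46 is at position 2.
Final answer: 2


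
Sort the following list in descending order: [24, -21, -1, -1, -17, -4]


Original list: [24, -21, -1, -1, -17, -4]
Repeatedly take the largest remaining element:
  Remaining [24, -21, -1, -1, -17, -4] -> largest is 24
  Remaining [-21, -1, -1, -17, -4] -> largest is -1
  Remaining [-21, -1, -17, -4] -> largest is -1
  Remaining [-21, -17, -4] -> largest is -4
  Remaining [-21, -17] -> largest is -17
  Remaining [-21] -> largest is -21
Collecting the picks in order gives the descending list.
Final answer: [24, -1, -1, -4, -17, -21]


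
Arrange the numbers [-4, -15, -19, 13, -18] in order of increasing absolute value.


Compute absolute values:
  |-4| = 4
  |-15| = 15
  |-19| = 19
  |13| = 13
  |-18| = 18
Absolute values in increasing order: 4 < 13 < 15 < 18 < 19
Listing the original numbers in that order gives the answer.
Final answer: [-4, 13, -15, -18, -19]


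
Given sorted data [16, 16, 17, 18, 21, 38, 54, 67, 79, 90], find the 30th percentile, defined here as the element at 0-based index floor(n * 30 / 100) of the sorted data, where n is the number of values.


The dataset has n = 10 elements.
Index = floor(10 * 30 / 100) = floor(300 / 100) = floor(3) = 3
Counting from index 0 in the sorted data, the element at index 3 is 18.
Final answer: 18


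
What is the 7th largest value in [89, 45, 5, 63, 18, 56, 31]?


Sort descending: [89, 63, 56, 45, 31, 18, 5]
The 7th element (1-indexed) is at index 6.
Value = 5
Final answer: 5


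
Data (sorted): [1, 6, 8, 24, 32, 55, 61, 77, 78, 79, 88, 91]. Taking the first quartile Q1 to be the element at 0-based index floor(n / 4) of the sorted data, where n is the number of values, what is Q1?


The list has n = 12 elements.
Q1 index = floor(12 / 4) = floor(3) = 3
Counting from index 0 in the sorted data, the element at index 3 is 24.
Final answer: 24


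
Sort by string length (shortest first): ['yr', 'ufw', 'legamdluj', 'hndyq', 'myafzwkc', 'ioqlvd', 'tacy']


Compute lengths:
  'yr' has length 2
  'ufw' has length 3
  'legamdluj' has length 9
  'hndyq' has length 5
  'myafzwkc' has length 8
  'ioqlvd' has length 6
  'tacy' has length 4
Lengths in increasing order: 2 < 3 < 4 < 5 < 6 < 8 < 9
Listing the words in that order gives the answer.
Final answer: ['yr', 'ufw', 'tacy', 'hndyq', 'ioqlvd', 'myafzwkc', 'legamdluj']


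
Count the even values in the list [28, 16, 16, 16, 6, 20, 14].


Check each element:
  28 is even
  16 is even
  16 is even
  16 is even
  6 is even
  20 is even
  14 is even
Evens: [28, 16, 16, 16, 6, 20, 14]
Count of evens = 7
Final answer: 7


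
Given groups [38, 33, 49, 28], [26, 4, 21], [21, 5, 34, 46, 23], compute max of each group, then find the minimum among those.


Find max of each group:
  Group 1: [38, 33, 49, 28] -> max = 49
  Group 2: [26, 4, 21] -> max = 26
  Group 3: [21, 5, 34, 46, 23] -> max = 46
Maxes: [49, 26, 46]
Minimum of maxes = 26
Final answer: 26


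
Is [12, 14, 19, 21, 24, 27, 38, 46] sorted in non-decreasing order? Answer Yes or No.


Check consecutive pairs:
  12 <= 14? True
  14 <= 19? True
  19 <= 21? True
  21 <= 24? True
  24 <= 27? True
  27 <= 38? True
  38 <= 46? True
Every consecutive pair is in order, so the list is non-decreasing.
Final answer: Yes


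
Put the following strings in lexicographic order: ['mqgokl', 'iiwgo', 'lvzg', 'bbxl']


Compare strings character by character (the first differing letter decides):
  'bbxl' < 'iiwgo' since 'b' < 'i' at position 1
  'iiwgo' < 'lvzg' since 'i' < 'l' at position 1
  'lvzg' < 'mqgokl' since 'l' < 'm' at position 1
Chaining these comparisons gives the alphabetical order.
Final answer: ['bbxl', 'iiwgo', 'lvzg', 'mqgokl']


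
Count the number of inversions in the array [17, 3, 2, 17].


For each element, count the later elements that are smaller than it:
  17 (index 0): smaller elements after it = [3, 2] -> 2
  3 (index 1): smaller elements after it = [2] -> 1
  2 (index 2): smaller elements after it = [] -> 0
Total inversions = 2 + 1 + 0 = 3
Final answer: 3


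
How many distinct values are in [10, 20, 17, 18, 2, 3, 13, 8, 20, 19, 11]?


List all unique values:
Distinct values: [2, 3, 8, 10, 11, 13, 17, 18, 19, 20]
Count = 10
Final answer: 10


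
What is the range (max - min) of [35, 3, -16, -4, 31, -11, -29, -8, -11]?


Maximum value: 35
Minimum value: -29
Range = 35 - (-29) = 64
Final answer: 64


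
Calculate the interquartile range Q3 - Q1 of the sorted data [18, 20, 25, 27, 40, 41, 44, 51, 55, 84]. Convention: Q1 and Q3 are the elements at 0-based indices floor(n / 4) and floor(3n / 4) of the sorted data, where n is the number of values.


The data has n = 10 elements.
Q1 index = floor(10 / 4) = floor(2.5) = 2; Q3 index = floor(3 * 10 / 4) = floor(7.5) = 7
Q1 = element at index 2 = 25
Q3 = element at index 7 = 51
IQR = 51 - 25 = 26
Final answer: 26


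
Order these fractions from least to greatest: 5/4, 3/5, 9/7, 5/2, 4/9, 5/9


Convert to decimal for comparison:
  5/4 = 1.25
  3/5 = 0.6
  9/7 = 1.2857
  5/2 = 2.5
  4/9 = 0.4444
  5/9 = 0.5556
Decimals in increasing order: 0.4444 < 0.5556 < 0.6 < 1.25 < 1.2857 < 2.5
Writing each back as its fraction gives the sorted order.
Final answer: 4/9, 5/9, 3/5, 5/4, 9/7, 5/2


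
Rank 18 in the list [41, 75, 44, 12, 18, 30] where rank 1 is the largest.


Sort descending: [75, 44, 41, 30, 18, 12]
Find 18 in the sorted list.
18 is at position 5.
Final answer: 5


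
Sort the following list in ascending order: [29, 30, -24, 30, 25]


Original list: [29, 30, -24, 30, 25]
Repeatedly take the smallest remaining element:
  Remaining [29, 30, -24, 30, 25] -> smallest is -24
  Remaining [29, 30, 30, 25] -> smallest is 25
  Remaining [29, 30, 30] -> smallest is 29
  Remaining [30, 30] -> smallest is 30
  Remaining [30] -> smallest is 30
Collecting the picks in order gives the sorted list.
Final answer: [-24, 25, 29, 30, 30]


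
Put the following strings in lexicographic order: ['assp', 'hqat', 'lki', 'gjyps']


Compare strings character by character (the first differing letter decides):
  'assp' < 'gjyps' since 'a' < 'g' at position 1
  'gjyps' < 'hqat' since 'g' < 'h' at position 1
  'hqat' < 'lki' since 'h' < 'l' at position 1
Chaining these comparisons gives the alphabetical order.
Final answer: ['assp', 'gjyps', 'hqat', 'lki']


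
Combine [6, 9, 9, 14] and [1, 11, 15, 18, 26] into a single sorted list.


List A: [6, 9, 9, 14]
List B: [1, 11, 15, 18, 26]
Repeatedly compare the front elements and take the smaller:
  6 vs 1 -> take 1
  6 vs 11 -> take 6
  9 vs 11 -> take 9
  9 vs 11 -> take 9
  14 vs 11 -> take 11
  14 vs 15 -> take 14
  A is exhausted; append the rest of B: [15, 18, 26]
Final answer: [1, 6, 9, 9, 11, 14, 15, 18, 26]


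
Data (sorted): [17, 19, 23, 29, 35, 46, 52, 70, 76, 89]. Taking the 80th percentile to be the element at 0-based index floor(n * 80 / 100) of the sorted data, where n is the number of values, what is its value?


The dataset has n = 10 elements.
Index = floor(10 * 80 / 100) = floor(800 / 100) = floor(8) = 8
Counting from index 0 in the sorted data, the element at index 8 is 76.
Final answer: 76


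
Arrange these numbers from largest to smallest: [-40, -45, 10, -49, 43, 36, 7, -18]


Original list: [-40, -45, 10, -49, 43, 36, 7, -18]
Repeatedly take the largest remaining element:
  Remaining [-40, -45, 10, -49, 43, 36, 7, -18] -> largest is 43
  Remaining [-40, -45, 10, -49, 36, 7, -18] -> largest is 36
  Remaining [-40, -45, 10, -49, 7, -18] -> largest is 10
  Remaining [-40, -45, -49, 7, -18] -> largest is 7
  Remaining [-40, -45, -49, -18] -> largest is -18
  Remaining [-40, -45, -49] -> largest is -40
  Remaining [-45, -49] -> largest is -45
  Remaining [-49] -> largest is -49
Collecting the picks in order gives the descending list.
Final answer: [43, 36, 10, 7, -18, -40, -45, -49]
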